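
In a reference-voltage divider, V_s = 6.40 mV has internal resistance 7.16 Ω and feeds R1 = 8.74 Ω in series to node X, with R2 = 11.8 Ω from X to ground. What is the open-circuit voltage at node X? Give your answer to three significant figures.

V_th ≈ 2.73 mV

R1' = 7.16 + 8.74 = 15.90 Ω (source resistance + R1).
V_th is the unloaded tap voltage: V_s · R2/(R1'+R2) = 6.40 × 0.4260 = 2.726 mV.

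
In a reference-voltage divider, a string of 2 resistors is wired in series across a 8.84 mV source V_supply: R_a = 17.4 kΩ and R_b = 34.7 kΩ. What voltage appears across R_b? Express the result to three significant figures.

Total series resistance ΣR = 17.4 + 34.7 = 52.10 kΩ.
V = V_supply · R/ΣR = 8.84 × 0.6660 = 5.888 mV.

V ≈ 5.89 mV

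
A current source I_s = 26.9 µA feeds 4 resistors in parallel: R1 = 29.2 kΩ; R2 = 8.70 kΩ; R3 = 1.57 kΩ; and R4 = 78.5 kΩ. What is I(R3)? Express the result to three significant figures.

I ≈ 21.4 µA

Total conductance ΣG = 1/29.2 + 1/8.70 + 1/1.57 + 1/78.5 = 0.7989 (units of 1/kΩ).
By the current-divider rule, I = I_s · G_k/ΣG = 26.9 × 0.7973 = 21.45 µA.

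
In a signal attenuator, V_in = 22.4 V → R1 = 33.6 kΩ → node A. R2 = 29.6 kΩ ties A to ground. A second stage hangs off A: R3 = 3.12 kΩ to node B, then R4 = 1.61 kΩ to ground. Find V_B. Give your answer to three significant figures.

V_B ≈ 0.825 V

Looking into the second stage from A: R3 + R4 = 4.730 kΩ appears in parallel with R2.
R2 ‖ (R3+R4) = 4.078 kΩ.
So V_A = 22.4 × 0.1082 = 2.425 V.
V_B = V_A × 0.3404 = 0.8253 V.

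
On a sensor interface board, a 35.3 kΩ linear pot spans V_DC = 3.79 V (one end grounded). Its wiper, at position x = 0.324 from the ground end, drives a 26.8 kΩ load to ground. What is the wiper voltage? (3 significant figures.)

V_out ≈ 0.953 V

The pot divides into 23.86 kΩ above the wiper and 11.44 kΩ below.
Lower segment in parallel with the load: 11.44 ‖ 26.8 = 8.016 kΩ.
Then V_out = V_DC · 8.016/(23.86 + 8.016) = 0.9530 V.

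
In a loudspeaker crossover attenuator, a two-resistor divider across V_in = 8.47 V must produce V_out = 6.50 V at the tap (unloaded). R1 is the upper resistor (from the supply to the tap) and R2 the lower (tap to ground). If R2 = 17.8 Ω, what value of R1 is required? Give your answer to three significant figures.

V_out/V_in = R2/(R1+R2) = 0.7674.
R1 = R2·(1/k − 1) = 17.8 × 0.3031 = 5.395 Ω.

R1 ≈ 5.39 Ω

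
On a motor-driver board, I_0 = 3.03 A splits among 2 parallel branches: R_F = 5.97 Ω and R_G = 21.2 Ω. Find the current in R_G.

For two parallel branches, I_k = I_0 · (other R)/(sum of R).
So I = 3.03 × 5.97/27.17 = 0.6658 A.

I ≈ 0.666 A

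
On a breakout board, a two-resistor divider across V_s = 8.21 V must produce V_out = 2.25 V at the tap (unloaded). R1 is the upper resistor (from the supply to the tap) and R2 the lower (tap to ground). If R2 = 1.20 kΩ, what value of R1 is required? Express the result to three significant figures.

V_out/V_s = R2/(R1+R2) = 0.2741.
R1 = R2·(1/k − 1) = 1.20 × 2.649 = 3.179 kΩ.

R1 ≈ 3.18 kΩ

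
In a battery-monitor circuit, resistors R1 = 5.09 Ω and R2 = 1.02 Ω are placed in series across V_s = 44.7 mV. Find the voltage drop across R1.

V ≈ 37.2 mV

ΣR = 5.09 + 1.02 = 6.110 Ω.
V = V_s · R/ΣR = 44.7 × 0.8331 = 37.24 mV.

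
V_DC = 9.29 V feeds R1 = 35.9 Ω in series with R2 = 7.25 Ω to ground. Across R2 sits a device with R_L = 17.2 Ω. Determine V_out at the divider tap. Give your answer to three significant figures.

V_out ≈ 1.16 V

The load sits in parallel with R2, giving an effective lower resistance R2' = R2·R_L/(R2+R_L) = 5.100 Ω.
Voltage divider with the loaded lower leg: V_out = 9.29 × 5.100/(35.9 + 5.100) = 9.29 × 0.1244 = 1.156 V.
(Unloaded it would be 1.56 V; the load pulls it down.)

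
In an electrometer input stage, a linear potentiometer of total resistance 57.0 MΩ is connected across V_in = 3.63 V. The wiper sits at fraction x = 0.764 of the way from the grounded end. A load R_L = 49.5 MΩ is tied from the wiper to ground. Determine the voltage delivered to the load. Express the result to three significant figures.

The pot divides into 13.45 MΩ above the wiper and 43.55 MΩ below.
(x·R_p) ‖ R_L = 23.17 MΩ.
V_out = 3.63 × 23.17/(13.45 + 23.17) = 2.297 V.
(Unloaded: V_out = x·V_in = 2.77 V.)

V_out ≈ 2.30 V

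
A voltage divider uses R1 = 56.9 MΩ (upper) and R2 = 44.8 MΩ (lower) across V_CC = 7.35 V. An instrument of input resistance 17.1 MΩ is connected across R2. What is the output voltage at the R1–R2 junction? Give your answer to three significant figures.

R2 ‖ R_L = (44.8 × 17.1)/(44.8 + 17.1) = 12.38 MΩ.
Then V_out = V_CC · R2'/(R1 + R2') = 7.35 × 12.38/69.28 = 1.313 V.

V_out ≈ 1.31 V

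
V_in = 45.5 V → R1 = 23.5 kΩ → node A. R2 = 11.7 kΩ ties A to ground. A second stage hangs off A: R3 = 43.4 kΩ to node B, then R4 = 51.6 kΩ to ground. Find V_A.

V_A ≈ 14.0 V

Node A sees R2 in parallel with the series input of stage 2, R3 + R4 = 95.00 kΩ.
Effective lower resistance at A: R2 ‖ 95.00 = 10.42 kΩ.
So V_A = 45.5 × 0.3071 = 13.97 V.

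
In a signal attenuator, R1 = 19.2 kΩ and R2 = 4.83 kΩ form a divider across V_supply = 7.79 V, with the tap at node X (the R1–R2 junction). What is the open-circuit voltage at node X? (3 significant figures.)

V_th ≈ 1.57 V

V_th is the unloaded tap voltage: V_supply · R2/(R1+R2) = 7.79 × 0.2010 = 1.566 V.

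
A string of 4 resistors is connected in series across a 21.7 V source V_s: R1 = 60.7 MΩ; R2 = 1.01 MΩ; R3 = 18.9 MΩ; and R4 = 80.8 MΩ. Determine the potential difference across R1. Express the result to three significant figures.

Total series resistance ΣR = 60.7 + 1.01 + 18.9 + 80.8 = 161.4 MΩ.
Voltage divider: V = V_s · (60.70 / 161.4) = 21.7 × 0.3761 = 8.161 V.

V ≈ 8.16 V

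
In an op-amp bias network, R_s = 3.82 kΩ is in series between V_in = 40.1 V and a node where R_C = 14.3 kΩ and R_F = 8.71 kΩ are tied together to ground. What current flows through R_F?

Parallel bank: R_p = 1/(1/14.3 + 1/8.71) = 5.413 kΩ.
V_A by voltage divider: V_A = 40.1 × 5.413/(3.82 + 5.413) = 23.51 V.
Branch current I = V_A/R_F = 23.51/8.71 = 2.699 mA.
(Equivalently: I_total = 4.343 mA, then current-divider fraction G_k/ΣG = 0.6215.)

I ≈ 2.70 mA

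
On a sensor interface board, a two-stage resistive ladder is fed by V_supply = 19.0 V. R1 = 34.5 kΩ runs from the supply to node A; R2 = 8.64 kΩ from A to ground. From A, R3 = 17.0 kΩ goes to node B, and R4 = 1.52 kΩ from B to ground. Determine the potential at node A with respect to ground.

Looking into the second stage from A: R3 + R4 = 18.52 kΩ appears in parallel with R2.
R2 ‖ (R3+R4) = 5.891 kΩ.
So V_A = 19.0 × 0.1459 = 2.771 V.

V_A ≈ 2.77 V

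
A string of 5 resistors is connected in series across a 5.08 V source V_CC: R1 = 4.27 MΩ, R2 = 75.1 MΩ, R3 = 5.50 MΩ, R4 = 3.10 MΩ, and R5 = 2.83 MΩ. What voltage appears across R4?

ΣR = 4.27 + 75.1 + 5.50 + 3.10 + 2.83 = 90.80 MΩ.
V = V_CC · R/ΣR = 5.08 × 0.03414 = 0.1734 V.

V ≈ 0.173 V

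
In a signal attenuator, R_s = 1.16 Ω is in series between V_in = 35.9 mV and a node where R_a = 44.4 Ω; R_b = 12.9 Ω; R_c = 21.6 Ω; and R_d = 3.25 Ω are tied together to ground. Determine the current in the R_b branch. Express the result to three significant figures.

I ≈ 1.82 mA

Equivalent of the parallel group: R_p = 2.202 Ω.
V_A by voltage divider: V_A = 35.9 × 2.202/(1.16 + 2.202) = 23.52 mV.
I(R_b) = V_A / R_b = 23.52/12.9 = 1.823 mA.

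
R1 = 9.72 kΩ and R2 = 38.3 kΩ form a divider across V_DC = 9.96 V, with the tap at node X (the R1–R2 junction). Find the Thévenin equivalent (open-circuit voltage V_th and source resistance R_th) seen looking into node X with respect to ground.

V_th is the unloaded tap voltage: V_DC · R2/(R1+R2) = 9.96 × 0.7976 = 7.944 V.
Zeroing V_DC shorts the top of R1 to ground, so R_th = R1 ‖ R2 = 7.753 kΩ.

V_th ≈ 7.94 V, R_th ≈ 7.75 kΩ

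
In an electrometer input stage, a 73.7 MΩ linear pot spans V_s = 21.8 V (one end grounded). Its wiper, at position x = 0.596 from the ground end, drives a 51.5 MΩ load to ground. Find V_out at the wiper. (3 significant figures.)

V_out ≈ 9.66 V

Split the track: R_lower = x·R_p = 43.93 MΩ, R_upper = (1−x)·R_p = 29.77 MΩ.
Lower segment in parallel with the load: 43.93 ‖ 51.5 = 23.71 MΩ.
Then V_out = V_s · 23.71/(29.77 + 23.71) = 9.663 V.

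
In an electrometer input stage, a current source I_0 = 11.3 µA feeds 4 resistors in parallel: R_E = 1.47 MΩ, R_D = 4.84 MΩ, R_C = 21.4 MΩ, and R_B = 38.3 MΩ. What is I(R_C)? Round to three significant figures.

ΣG = 1/1.47 + 1/4.84 + 1/21.4 + 1/38.3 = 0.9597.
R_C takes the fraction G_k/ΣG = 0.04673/0.9597 = 0.04869, so I = 11.3 × 0.04869 = 0.5502 µA.

I ≈ 0.550 µA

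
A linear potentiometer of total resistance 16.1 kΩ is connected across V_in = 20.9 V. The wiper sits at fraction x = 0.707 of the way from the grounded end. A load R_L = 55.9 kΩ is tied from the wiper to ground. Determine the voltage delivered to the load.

V_out ≈ 13.9 V

The pot divides into 4.717 kΩ above the wiper and 11.38 kΩ below.
Lower segment in parallel with the load: 11.38 ‖ 55.9 = 9.457 kΩ.
Then V_out = V_in · 9.457/(4.717 + 9.457) = 13.94 V.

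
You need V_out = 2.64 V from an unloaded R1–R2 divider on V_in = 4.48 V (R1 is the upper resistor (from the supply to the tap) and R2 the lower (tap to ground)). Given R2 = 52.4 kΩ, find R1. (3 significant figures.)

R1 ≈ 36.5 kΩ

The divider ratio is R2/(R1+R2) = 2.64/4.48 = 0.5893.
R1 = R2·(1/k − 1) = 52.4 × 0.6970 = 36.52 kΩ.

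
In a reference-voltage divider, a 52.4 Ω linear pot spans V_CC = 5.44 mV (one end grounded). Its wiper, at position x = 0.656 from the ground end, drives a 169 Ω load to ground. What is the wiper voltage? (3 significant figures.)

Split the track: R_lower = x·R_p = 34.37 Ω, R_upper = (1−x)·R_p = 18.03 Ω.
Lower segment in parallel with the load: 34.37 ‖ 169 = 28.56 Ω.
Loaded-divider output: V_out = 5.44 × 0.6131 = 3.335 mV.

V_out ≈ 3.34 mV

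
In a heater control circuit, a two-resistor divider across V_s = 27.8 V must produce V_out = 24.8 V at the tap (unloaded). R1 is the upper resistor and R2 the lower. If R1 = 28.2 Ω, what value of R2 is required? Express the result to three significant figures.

R2 ≈ 233 Ω

Required fraction k = V_out/V_s = 0.8921.
Rearranging, R2 = R1·k/(1−k) = 28.2 × 8.267 = 233.1 Ω.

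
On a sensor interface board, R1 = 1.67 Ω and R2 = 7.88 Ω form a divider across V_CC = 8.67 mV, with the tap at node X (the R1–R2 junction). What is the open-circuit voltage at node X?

With X open, the divider is unloaded: V_th = 8.67 × 7.88/9.550 = 7.154 mV.

V_th ≈ 7.15 mV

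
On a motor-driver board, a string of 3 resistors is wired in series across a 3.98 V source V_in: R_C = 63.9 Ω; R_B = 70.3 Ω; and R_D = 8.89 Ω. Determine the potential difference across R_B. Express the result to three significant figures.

Total series resistance ΣR = 63.9 + 70.3 + 8.89 = 143.1 Ω.
V = V_in · R/ΣR = 3.98 × 0.4913 = 1.955 V.

V ≈ 1.96 V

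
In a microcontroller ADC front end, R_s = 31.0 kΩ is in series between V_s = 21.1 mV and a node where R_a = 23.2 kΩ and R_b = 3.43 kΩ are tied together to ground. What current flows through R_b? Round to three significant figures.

I ≈ 0.541 µA

Equivalent of the parallel group: R_p = 2.988 kΩ.
Node voltage V_A = V_s · R_p/(R_s + R_p) = 21.1 × 0.08792 = 1.855 mV.
I(R_b) = V_A / R_b = 1.855/3.43 = 0.5408 µA.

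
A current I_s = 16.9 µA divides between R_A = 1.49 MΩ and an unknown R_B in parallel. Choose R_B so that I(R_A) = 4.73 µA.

R_B ≈ 0.579 MΩ

Two-branch current divider: I_A = I_s · R_B/(R_A + R_B).
With f = 0.2799, R_B = R_A · f/(1−f) = 1.49 × 0.3887 = 0.5791 MΩ.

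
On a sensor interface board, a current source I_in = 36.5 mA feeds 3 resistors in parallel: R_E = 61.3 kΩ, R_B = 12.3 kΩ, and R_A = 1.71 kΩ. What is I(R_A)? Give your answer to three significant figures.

I ≈ 31.3 mA

Conductances: ΣG = 1/61.3 + 1/12.3 + 1/1.71 = 0.6824 (1/kΩ).
R_A takes the fraction G_k/ΣG = 0.5848/0.6824 = 0.8570, so I = 36.5 × 0.8570 = 31.28 mA.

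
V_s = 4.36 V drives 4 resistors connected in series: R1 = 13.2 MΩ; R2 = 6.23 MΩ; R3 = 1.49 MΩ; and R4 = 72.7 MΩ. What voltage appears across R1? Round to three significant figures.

V ≈ 0.615 V

Series total: ΣR = 13.2 + 6.23 + 1.49 + 72.7 = 93.62 MΩ.
By the voltage-divider rule, V = 4.36 × 13.20/93.62 = 0.6147 V.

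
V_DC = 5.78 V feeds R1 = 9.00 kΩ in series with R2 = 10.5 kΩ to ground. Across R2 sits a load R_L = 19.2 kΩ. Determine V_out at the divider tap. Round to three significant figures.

V_out ≈ 2.49 V

First combine the lower leg with the load: R2 ‖ R_L = 6.788 kΩ.
Voltage divider with the loaded lower leg: V_out = 5.78 × 6.788/(9.00 + 6.788) = 5.78 × 0.4299 = 2.485 V.
(Unloaded it would be 3.11 V; the load pulls it down.)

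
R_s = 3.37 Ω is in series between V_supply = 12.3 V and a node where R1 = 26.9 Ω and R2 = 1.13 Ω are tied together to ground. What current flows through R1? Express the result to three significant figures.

Equivalent of the parallel group: R_p = 1.084 Ω.
V_A = 12.3 × 1.084/4.454 = 2.994 V.
I(R1) = V_A / R1 = 2.994/26.9 = 0.1113 A.
(Equivalently: I_total = 2.761 A, then current-divider fraction G_k/ΣG = 0.04031.)

I ≈ 0.111 A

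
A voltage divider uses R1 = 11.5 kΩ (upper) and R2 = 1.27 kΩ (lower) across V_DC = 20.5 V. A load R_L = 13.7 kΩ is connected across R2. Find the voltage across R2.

First combine the lower leg with the load: R2 ‖ R_L = 1.162 kΩ.
Voltage divider with the loaded lower leg: V_out = 20.5 × 1.162/(11.5 + 1.162) = 20.5 × 0.09179 = 1.882 V.
(Unloaded it would be 2.04 V; the load pulls it down.)

V_out ≈ 1.88 V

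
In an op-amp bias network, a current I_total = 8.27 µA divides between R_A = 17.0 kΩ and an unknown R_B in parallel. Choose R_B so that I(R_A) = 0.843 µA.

Two-branch current divider: I_A = I_total · R_B/(R_A + R_B).
With f = 0.1019, R_B = R_A · f/(1−f) = 17.0 × 0.1135 = 1.930 kΩ.

R_B ≈ 1.93 kΩ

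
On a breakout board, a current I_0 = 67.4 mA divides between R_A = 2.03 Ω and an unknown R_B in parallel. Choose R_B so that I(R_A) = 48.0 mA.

The fraction through R_A equals R_B/(R_A+R_B).
With f = 0.7122, R_B = R_A · f/(1−f) = 2.03 × 2.474 = 5.023 Ω.

R_B ≈ 5.02 Ω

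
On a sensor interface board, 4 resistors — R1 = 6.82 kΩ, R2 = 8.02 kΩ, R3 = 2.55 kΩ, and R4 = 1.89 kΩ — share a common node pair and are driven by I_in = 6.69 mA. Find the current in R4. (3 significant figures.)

I ≈ 2.97 mA

Conductances: ΣG = 1/6.82 + 1/8.02 + 1/2.55 + 1/1.89 = 1.193 (1/kΩ).
R4 takes the fraction G_k/ΣG = 0.5291/1.193 = 0.4437, so I = 6.69 × 0.4437 = 2.968 mA.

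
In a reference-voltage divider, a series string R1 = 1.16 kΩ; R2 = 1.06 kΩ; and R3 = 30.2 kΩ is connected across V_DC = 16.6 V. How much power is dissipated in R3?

P ≈ 7.92 mW

ΣR = 32.42 kΩ → I = 16.6/32.42 = 0.5120 mA.
P(R3) = I²·R3 = (0.5120)² × 30.2 = 7.918 mW.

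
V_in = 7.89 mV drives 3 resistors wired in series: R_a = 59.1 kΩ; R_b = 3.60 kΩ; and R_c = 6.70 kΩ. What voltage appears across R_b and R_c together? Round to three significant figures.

Total series resistance ΣR = 59.1 + 3.60 + 6.70 = 69.40 kΩ.
R_{R_b..R_c} = 3.60 + 6.70 = 10.30 kΩ.
By the voltage-divider rule, V = 7.89 × 10.30/69.40 = 1.171 mV.

V ≈ 1.17 mV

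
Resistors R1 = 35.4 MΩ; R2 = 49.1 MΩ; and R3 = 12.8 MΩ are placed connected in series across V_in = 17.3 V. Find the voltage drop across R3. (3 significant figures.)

ΣR = 35.4 + 49.1 + 12.8 = 97.30 MΩ.
Voltage divider: V = V_in · (12.80 / 97.30) = 17.3 × 0.1316 = 2.276 V.

V ≈ 2.28 V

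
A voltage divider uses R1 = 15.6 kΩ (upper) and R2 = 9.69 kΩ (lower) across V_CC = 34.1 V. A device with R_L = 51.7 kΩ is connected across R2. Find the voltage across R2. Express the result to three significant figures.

V_out ≈ 11.7 V

R2 ‖ R_L = (9.69 × 51.7)/(9.69 + 51.7) = 8.160 kΩ.
Voltage divider with the loaded lower leg: V_out = 34.1 × 8.160/(15.6 + 8.160) = 34.1 × 0.3434 = 11.71 V.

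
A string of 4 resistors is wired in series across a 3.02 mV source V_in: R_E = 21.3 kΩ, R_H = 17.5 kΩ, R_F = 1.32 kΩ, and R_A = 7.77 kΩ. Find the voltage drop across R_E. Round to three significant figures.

ΣR = 21.3 + 17.5 + 1.32 + 7.77 = 47.89 kΩ.
V = V_in · R/ΣR = 3.02 × 0.4448 = 1.343 mV.

V ≈ 1.34 mV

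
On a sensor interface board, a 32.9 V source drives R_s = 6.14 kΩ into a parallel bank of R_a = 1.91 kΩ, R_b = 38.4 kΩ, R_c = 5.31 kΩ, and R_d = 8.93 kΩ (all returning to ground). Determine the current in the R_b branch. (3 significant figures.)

Combine the parallel branches: R_p = (1/1.91 + 1/38.4 + 1/5.31 + 1/8.93)⁻¹ = 1.177 kΩ.
Node voltage V_A = V_DC · R_p/(R_s + R_p) = 32.9 × 0.1608 = 5.291 V.
Branch current I = V_A/R_b = 5.291/38.4 = 0.1378 mA.
(Check via current divider: I_total = 4.497 mA; share G_k/ΣG = 0.03064 → same result.)

I ≈ 0.138 mA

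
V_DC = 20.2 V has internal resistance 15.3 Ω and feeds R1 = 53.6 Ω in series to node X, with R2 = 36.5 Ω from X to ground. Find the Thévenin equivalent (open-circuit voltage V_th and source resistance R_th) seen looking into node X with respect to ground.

R1' = 15.3 + 53.6 = 68.90 Ω (source resistance + R1).
Open-circuit (no load on X): V_th = V_DC · R2/(R1' + R2) = 20.2 × 36.5/(68.90 + 36.5) = 6.995 V.
With V_DC suppressed (replaced by a short), R_th = R1' ‖ R2 = (68.90 × 36.5)/(68.90 + 36.5) = 23.86 Ω.

V_th ≈ 7.00 V, R_th ≈ 23.9 Ω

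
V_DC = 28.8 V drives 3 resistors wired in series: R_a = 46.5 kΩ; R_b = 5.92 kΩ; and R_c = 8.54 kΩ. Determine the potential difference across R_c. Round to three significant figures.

V ≈ 4.03 V

ΣR = 46.5 + 5.92 + 8.54 = 60.96 kΩ.
By the voltage-divider rule, V = 28.8 × 8.540/60.96 = 4.035 V.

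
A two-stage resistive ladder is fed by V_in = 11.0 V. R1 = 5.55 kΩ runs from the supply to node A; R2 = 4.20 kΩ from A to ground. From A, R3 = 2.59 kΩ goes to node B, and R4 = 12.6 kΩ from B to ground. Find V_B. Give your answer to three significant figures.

The second stage (R3 + R4 = 15.19 kΩ) loads node A in parallel with R2.
Effective lower resistance at A: R2 ‖ 15.19 = 3.290 kΩ.
So V_A = 11.0 × 0.3722 = 4.094 V.
Stage 2 is unloaded, so V_B = V_A · R4/(R3+R4) = 4.094 × 12.6/15.19 = 3.396 V.

V_B ≈ 3.40 V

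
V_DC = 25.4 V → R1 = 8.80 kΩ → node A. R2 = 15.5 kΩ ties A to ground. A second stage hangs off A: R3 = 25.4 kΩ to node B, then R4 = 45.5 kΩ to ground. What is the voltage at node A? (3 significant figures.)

V_A ≈ 15.0 V

The second stage (R3 + R4 = 70.90 kΩ) loads node A in parallel with R2.
R2 ‖ (R3+R4) = 12.72 kΩ.
V_A = 25.4 × 12.72/(8.80 + 12.72) = 15.01 V.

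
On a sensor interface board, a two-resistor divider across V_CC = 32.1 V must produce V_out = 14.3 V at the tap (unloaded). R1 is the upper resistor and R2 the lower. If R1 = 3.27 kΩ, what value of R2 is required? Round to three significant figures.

V_out/V_CC = R2/(R1+R2) = 0.4455.
So R2 = R1 · V_out/(V_CC − V_out) = 3.27 × 14.3/(32.1 − 14.3) = 3.27 × 0.8034 = 2.627 kΩ.

R2 ≈ 2.63 kΩ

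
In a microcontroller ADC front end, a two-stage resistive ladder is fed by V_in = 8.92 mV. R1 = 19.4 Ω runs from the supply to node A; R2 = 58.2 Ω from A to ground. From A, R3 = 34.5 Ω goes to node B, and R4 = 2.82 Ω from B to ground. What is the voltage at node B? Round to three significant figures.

Looking into the second stage from A: R3 + R4 = 37.32 Ω appears in parallel with R2.
R2 ‖ (R3+R4) = 22.74 Ω.
So V_A = 8.92 × 0.5396 = 4.813 mV.
V_B = V_A × 0.07556 = 0.3637 mV.

V_B ≈ 0.364 mV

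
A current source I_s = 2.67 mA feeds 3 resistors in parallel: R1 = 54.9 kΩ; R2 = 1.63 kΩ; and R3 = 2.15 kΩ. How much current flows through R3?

I ≈ 1.13 mA

Total conductance ΣG = 1/54.9 + 1/1.63 + 1/2.15 = 1.097 (units of 1/kΩ).
Current divider: I(R3) = I_s · G_k/ΣG = 2.67 × (0.4651/1.097) = 2.67 × 0.4241 = 1.132 mA.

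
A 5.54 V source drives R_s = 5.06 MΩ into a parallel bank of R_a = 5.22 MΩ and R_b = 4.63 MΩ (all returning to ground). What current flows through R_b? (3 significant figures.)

I ≈ 0.391 µA

Parallel bank: R_p = 1/(1/5.22 + 1/4.63) = 2.454 MΩ.
Node voltage V_A = V_supply · R_p/(R_s + R_p) = 5.54 × 0.3266 = 1.809 V.
I(R_b) = V_A / R_b = 1.809/4.63 = 0.3907 µA.
(Check via current divider: I_total = 0.7373 µA; share G_k/ΣG = 0.5299 → same result.)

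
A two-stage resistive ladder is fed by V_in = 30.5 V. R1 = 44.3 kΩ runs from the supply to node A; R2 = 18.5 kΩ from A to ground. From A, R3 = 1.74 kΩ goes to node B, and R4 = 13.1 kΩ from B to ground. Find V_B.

V_B ≈ 4.22 V

The second stage (R3 + R4 = 14.84 kΩ) loads node A in parallel with R2.
R2 ‖ (R3+R4) = 8.235 kΩ.
So V_A = 30.5 × 0.1567 = 4.781 V.
V_B = V_A × 0.8827 = 4.220 V.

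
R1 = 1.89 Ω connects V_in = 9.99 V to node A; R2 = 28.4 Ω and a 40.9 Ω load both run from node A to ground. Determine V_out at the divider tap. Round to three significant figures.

V_out ≈ 8.98 V

First combine the lower leg with the load: R2 ‖ R_L = 16.76 Ω.
Now apply the divider: V_out = 9.99 × 0.8987 = 8.978 V.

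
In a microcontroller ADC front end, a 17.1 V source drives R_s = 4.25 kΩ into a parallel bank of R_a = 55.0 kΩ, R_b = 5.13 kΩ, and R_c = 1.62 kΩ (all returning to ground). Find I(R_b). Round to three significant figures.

I ≈ 0.736 mA

Combine the parallel branches: R_p = (1/55.0 + 1/5.13 + 1/1.62)⁻¹ = 1.204 kΩ.
Node voltage V_A = V_CC · R_p/(R_s + R_p) = 17.1 × 0.2208 = 3.776 V.
Branch current I = V_A/R_b = 3.776/5.13 = 0.7360 mA.
(Equivalently: I_total = 3.135 mA, then current-divider fraction G_k/ΣG = 0.2347.)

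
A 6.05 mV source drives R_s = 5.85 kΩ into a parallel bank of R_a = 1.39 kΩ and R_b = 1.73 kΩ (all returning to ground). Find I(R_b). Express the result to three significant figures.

Equivalent of the parallel group: R_p = 0.7707 kΩ.
V_A by voltage divider: V_A = 6.05 × 0.7707/(5.85 + 0.7707) = 0.7043 mV.
Branch current I = V_A/R_b = 0.7043/1.73 = 0.4071 µA.
(Check via current divider: I_total = 0.9138 µA; share G_k/ΣG = 0.4455 → same result.)

I ≈ 0.407 µA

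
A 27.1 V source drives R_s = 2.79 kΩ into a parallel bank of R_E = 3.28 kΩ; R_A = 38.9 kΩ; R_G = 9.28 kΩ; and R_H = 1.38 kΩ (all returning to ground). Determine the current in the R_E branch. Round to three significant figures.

I ≈ 1.95 mA

Equivalent of the parallel group: R_p = 0.8599 kΩ.
V_A = 27.1 × 0.8599/3.650 = 6.384 V.
Branch current I = V_A/R_E = 6.384/3.28 = 1.946 mA.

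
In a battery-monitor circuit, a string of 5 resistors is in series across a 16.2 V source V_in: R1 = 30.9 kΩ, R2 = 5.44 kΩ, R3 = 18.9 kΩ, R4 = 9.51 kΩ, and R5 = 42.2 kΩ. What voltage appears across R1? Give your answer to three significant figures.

V ≈ 4.68 V

Series total: ΣR = 30.9 + 5.44 + 18.9 + 9.51 + 42.2 = 107.0 kΩ.
Voltage divider: V = V_in · (30.90 / 107.0) = 16.2 × 0.2889 = 4.681 V.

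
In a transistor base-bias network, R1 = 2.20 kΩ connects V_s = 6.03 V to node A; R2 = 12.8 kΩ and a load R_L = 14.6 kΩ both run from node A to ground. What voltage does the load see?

The load sits in parallel with R2, giving an effective lower resistance R2' = R2·R_L/(R2+R_L) = 6.820 kΩ.
Voltage divider with the loaded lower leg: V_out = 6.03 × 6.820/(2.20 + 6.820) = 6.03 × 0.7561 = 4.559 V.
(Unloaded it would be 5.15 V; the load pulls it down.)

V_out ≈ 4.56 V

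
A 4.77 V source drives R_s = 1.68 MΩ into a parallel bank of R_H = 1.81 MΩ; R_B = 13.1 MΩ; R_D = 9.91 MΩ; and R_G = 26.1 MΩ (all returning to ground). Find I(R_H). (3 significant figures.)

Combine the parallel branches: R_p = (1/1.81 + 1/13.1 + 1/9.91 + 1/26.1)⁻¹ = 1.302 MΩ.
Node voltage V_A = V_DC · R_p/(R_s + R_p) = 4.77 × 0.4366 = 2.083 V.
I(R_H) = V_A / R_H = 2.083/1.81 = 1.151 µA.

I ≈ 1.15 µA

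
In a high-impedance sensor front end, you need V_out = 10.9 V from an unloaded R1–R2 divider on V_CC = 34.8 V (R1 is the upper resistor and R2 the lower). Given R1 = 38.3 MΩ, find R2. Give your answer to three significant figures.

R2 ≈ 17.5 MΩ

V_out/V_CC = R2/(R1+R2) = 0.3132.
R2 = R1 · 0.3132/(1 − 0.3132) = 17.47 MΩ.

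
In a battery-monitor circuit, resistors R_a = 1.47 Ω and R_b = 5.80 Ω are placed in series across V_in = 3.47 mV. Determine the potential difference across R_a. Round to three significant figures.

V ≈ 0.702 mV

Total series resistance ΣR = 1.47 + 5.80 = 7.270 Ω.
V = V_in · R/ΣR = 3.47 × 0.2022 = 0.7016 mV.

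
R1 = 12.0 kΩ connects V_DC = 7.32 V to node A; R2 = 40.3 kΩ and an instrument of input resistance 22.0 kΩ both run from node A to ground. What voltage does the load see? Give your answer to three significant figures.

V_out ≈ 3.97 V

The load sits in parallel with R2, giving an effective lower resistance R2' = R2·R_L/(R2+R_L) = 14.23 kΩ.
Then V_out = V_DC · R2'/(R1 + R2') = 7.32 × 14.23/26.23 = 3.971 V.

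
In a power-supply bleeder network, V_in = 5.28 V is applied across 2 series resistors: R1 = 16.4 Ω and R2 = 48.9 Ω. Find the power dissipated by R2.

ΣR = 65.30 Ω → I = 5.28/65.30 = 0.08086 A.
P(R2) = I²·R2 = (0.08086)² × 48.9 = 0.3197 W.

P ≈ 0.320 W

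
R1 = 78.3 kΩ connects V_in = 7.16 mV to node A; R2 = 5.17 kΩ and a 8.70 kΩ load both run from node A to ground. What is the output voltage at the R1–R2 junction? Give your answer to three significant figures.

V_out ≈ 0.285 mV

First combine the lower leg with the load: R2 ‖ R_L = 3.243 kΩ.
Voltage divider with the loaded lower leg: V_out = 7.16 × 3.243/(78.3 + 3.243) = 7.16 × 0.03977 = 0.2847 mV.
(Unloaded it would be 0.443 mV; the load pulls it down.)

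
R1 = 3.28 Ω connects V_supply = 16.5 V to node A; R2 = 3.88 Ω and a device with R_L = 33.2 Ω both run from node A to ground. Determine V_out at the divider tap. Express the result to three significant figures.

V_out ≈ 8.49 V

First combine the lower leg with the load: R2 ‖ R_L = 3.474 Ω.
Then V_out = V_supply · R2'/(R1 + R2') = 16.5 × 3.474/6.754 = 8.487 V.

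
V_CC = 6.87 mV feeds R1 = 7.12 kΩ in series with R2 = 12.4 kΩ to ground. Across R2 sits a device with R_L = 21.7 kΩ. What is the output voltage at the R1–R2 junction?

R2 ‖ R_L = (12.4 × 21.7)/(12.4 + 21.7) = 7.891 kΩ.
Then V_out = V_CC · R2'/(R1 + R2') = 6.87 × 7.891/15.01 = 3.611 mV.

V_out ≈ 3.61 mV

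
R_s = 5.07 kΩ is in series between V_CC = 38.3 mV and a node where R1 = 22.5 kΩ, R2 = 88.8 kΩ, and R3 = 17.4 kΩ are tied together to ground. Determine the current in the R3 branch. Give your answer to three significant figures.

I ≈ 1.40 µA

Parallel bank: R_p = 1/(1/22.5 + 1/88.8 + 1/17.4) = 8.836 kΩ.
V_A = 38.3 × 8.836/13.91 = 24.34 mV.
I(R3) = V_A / R3 = 24.34/17.4 = 1.399 µA.
(Equivalently: I_total = 2.754 µA, then current-divider fraction G_k/ΣG = 0.5078.)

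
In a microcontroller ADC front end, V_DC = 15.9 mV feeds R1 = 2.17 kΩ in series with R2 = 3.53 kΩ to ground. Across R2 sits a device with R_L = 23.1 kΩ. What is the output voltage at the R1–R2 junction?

V_out ≈ 9.31 mV

First combine the lower leg with the load: R2 ‖ R_L = 3.062 kΩ.
Then V_out = V_DC · R2'/(R1 + R2') = 15.9 × 3.062/5.232 = 9.305 mV.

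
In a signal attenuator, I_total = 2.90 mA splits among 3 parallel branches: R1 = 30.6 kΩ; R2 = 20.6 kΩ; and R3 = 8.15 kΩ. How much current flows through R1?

Conductances: ΣG = 1/30.6 + 1/20.6 + 1/8.15 = 0.2039 (1/kΩ).
R1 takes the fraction G_k/ΣG = 0.03268/0.2039 = 0.1603, so I = 2.90 × 0.1603 = 0.4647 mA.

I ≈ 0.465 mA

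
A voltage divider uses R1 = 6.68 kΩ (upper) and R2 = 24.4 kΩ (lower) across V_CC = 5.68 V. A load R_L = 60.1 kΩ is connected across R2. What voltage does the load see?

The load sits in parallel with R2, giving an effective lower resistance R2' = R2·R_L/(R2+R_L) = 17.35 kΩ.
Now apply the divider: V_out = 5.68 × 0.7221 = 4.101 V.

V_out ≈ 4.10 V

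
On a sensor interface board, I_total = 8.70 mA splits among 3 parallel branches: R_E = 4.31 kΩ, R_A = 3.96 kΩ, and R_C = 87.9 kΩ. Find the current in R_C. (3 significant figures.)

I ≈ 0.200 mA

Conductances: ΣG = 1/4.31 + 1/3.96 + 1/87.9 = 0.4959 (1/kΩ).
R_C takes the fraction G_k/ΣG = 0.01138/0.4959 = 0.02294, so I = 8.70 × 0.02294 = 0.1996 mA.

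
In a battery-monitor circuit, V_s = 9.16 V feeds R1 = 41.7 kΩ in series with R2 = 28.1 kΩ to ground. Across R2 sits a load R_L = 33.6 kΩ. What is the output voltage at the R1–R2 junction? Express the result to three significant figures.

First combine the lower leg with the load: R2 ‖ R_L = 15.30 kΩ.
Then V_out = V_s · R2'/(R1 + R2') = 9.16 × 15.30/57.00 = 2.459 V.

V_out ≈ 2.46 V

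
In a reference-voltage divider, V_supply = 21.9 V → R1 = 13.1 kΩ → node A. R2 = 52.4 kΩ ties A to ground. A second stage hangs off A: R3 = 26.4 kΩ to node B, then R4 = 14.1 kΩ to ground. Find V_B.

V_B ≈ 4.85 V

Node A sees R2 in parallel with the series input of stage 2, R3 + R4 = 40.50 kΩ.
Effective lower resistance at A: R2 ‖ 40.50 = 22.84 kΩ.
V_A = 21.9 × 22.84/(13.1 + 22.84) = 13.92 V.
Then the unloaded second divider: V_B = V_A × R4/(R3+R4) = 13.92 × 0.3481 = 4.846 V.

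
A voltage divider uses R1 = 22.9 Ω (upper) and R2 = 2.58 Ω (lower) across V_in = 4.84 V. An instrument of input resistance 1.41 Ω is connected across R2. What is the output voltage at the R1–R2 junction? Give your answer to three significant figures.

R2 ‖ R_L = (2.58 × 1.41)/(2.58 + 1.41) = 0.9117 Ω.
Then V_out = V_in · R2'/(R1 + R2') = 4.84 × 0.9117/23.81 = 0.1853 V.

V_out ≈ 0.185 V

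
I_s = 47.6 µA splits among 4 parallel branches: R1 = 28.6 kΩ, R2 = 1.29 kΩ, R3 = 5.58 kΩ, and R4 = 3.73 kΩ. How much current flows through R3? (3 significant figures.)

Conductances: ΣG = 1/28.6 + 1/1.29 + 1/5.58 + 1/3.73 = 1.257 (1/kΩ).
R3 takes the fraction G_k/ΣG = 0.1792/1.257 = 0.1425, so I = 47.6 × 0.1425 = 6.784 µA.

I ≈ 6.78 µA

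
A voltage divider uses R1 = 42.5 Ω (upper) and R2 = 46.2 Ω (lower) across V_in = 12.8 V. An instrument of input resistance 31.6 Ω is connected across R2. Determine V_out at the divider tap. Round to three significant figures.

V_out ≈ 3.92 V

The load sits in parallel with R2, giving an effective lower resistance R2' = R2·R_L/(R2+R_L) = 18.77 Ω.
Voltage divider with the loaded lower leg: V_out = 12.8 × 18.77/(42.5 + 18.77) = 12.8 × 0.3063 = 3.921 V.
(Unloaded it would be 6.67 V; the load pulls it down.)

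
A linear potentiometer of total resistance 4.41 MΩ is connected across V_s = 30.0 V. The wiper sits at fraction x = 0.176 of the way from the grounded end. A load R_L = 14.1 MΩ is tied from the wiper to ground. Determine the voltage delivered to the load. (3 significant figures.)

Split the track: R_lower = x·R_p = 0.7762 MΩ, R_upper = (1−x)·R_p = 3.634 MΩ.
(x·R_p) ‖ R_L = 0.7357 MΩ.
Loaded-divider output: V_out = 30.0 × 0.1684 = 5.051 V.
(Unloaded: V_out = x·V_s = 5.28 V.)

V_out ≈ 5.05 V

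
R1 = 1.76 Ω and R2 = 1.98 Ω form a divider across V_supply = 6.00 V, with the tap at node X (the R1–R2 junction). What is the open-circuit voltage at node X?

V_th ≈ 3.18 V

With X open, the divider is unloaded: V_th = 6.00 × 1.98/3.740 = 3.176 V.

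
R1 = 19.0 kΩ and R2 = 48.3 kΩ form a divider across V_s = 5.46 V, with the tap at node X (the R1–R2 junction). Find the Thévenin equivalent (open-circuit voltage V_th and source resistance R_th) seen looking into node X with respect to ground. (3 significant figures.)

V_th ≈ 3.92 V, R_th ≈ 13.6 kΩ

With X open, the divider is unloaded: V_th = 5.46 × 48.3/67.30 = 3.919 V.
Zeroing V_s shorts the top of R1 to ground, so R_th = R1 ‖ R2 = 13.64 kΩ.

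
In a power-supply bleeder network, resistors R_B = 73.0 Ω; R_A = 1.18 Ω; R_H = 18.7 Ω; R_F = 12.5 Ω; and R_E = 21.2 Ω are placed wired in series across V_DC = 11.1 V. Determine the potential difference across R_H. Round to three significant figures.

ΣR = 73.0 + 1.18 + 18.7 + 12.5 + 21.2 = 126.6 Ω.
By the voltage-divider rule, V = 11.1 × 18.70/126.6 = 1.640 V.

V ≈ 1.64 V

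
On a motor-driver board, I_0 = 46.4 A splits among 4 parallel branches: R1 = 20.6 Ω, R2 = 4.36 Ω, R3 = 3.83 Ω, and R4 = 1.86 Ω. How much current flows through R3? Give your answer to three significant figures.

ΣG = 1/20.6 + 1/4.36 + 1/3.83 + 1/1.86 = 1.077.
By the current-divider rule, I = I_0 · G_k/ΣG = 46.4 × 0.2425 = 11.25 A.

I ≈ 11.3 A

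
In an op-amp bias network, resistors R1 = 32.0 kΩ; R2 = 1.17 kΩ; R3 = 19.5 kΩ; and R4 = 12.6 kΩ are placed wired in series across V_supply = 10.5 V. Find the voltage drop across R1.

Series total: ΣR = 32.0 + 1.17 + 19.5 + 12.6 = 65.27 kΩ.
By the voltage-divider rule, V = 10.5 × 32.00/65.27 = 5.148 V.

V ≈ 5.15 V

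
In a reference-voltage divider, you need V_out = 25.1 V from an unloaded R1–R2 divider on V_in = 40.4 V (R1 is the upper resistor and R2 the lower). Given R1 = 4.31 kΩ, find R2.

R2 ≈ 7.07 kΩ

The divider ratio is R2/(R1+R2) = 25.1/40.4 = 0.6213.
So R2 = R1 · V_out/(V_in − V_out) = 4.31 × 25.1/(40.4 − 25.1) = 4.31 × 1.641 = 7.071 kΩ.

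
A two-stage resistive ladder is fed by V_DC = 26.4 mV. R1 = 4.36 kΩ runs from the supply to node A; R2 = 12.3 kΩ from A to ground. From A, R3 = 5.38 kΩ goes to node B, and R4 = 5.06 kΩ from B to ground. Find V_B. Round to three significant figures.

V_B ≈ 7.22 mV

Looking into the second stage from A: R3 + R4 = 10.44 kΩ appears in parallel with R2.
R2 ‖ (R3+R4) = 5.647 kΩ.
First divider: V_A = V_DC · 5.647/(4.36 + 5.647) = 14.90 mV.
Stage 2 is unloaded, so V_B = V_A · R4/(R3+R4) = 14.90 × 5.06/10.44 = 7.220 mV.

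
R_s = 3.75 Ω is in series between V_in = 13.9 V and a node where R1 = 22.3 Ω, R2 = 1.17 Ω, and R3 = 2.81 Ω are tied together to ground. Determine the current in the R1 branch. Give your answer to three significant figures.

I ≈ 0.109 A

Equivalent of the parallel group: R_p = 0.7965 Ω.
Node voltage V_A = V_in · R_p/(R_s + R_p) = 13.9 × 0.1752 = 2.435 V.
I(R1) = V_A / R1 = 2.435/22.3 = 0.1092 A.
(Equivalently: I_total = 3.057 A, then current-divider fraction G_k/ΣG = 0.03572.)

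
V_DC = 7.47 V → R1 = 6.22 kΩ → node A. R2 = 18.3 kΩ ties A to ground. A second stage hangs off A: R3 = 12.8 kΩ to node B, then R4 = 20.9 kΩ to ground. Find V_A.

Looking into the second stage from A: R3 + R4 = 33.70 kΩ appears in parallel with R2.
Effective lower resistance at A: R2 ‖ 33.70 = 11.86 kΩ.
So V_A = 7.47 × 0.6560 = 4.900 V.

V_A ≈ 4.90 V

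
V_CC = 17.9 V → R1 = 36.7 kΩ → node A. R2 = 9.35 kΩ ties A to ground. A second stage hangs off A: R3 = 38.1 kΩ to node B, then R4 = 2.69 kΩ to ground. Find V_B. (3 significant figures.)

Looking into the second stage from A: R3 + R4 = 40.79 kΩ appears in parallel with R2.
Effective lower resistance at A: R2 ‖ 40.79 = 7.606 kΩ.
V_A = 17.9 × 7.606/(36.7 + 7.606) = 3.073 V.
Then the unloaded second divider: V_B = V_A × R4/(R3+R4) = 3.073 × 0.06595 = 0.2027 V.

V_B ≈ 0.203 V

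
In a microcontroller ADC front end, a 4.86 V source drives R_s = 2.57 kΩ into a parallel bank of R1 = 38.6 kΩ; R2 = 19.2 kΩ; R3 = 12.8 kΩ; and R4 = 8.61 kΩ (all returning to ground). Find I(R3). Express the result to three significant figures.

Combine the parallel branches: R_p = (1/38.6 + 1/19.2 + 1/12.8 + 1/8.61)⁻¹ = 3.673 kΩ.
V_A by voltage divider: V_A = 4.86 × 3.673/(2.57 + 3.673) = 2.859 V.
I(R3) = V_A / R3 = 2.859/12.8 = 0.2234 mA.

I ≈ 0.223 mA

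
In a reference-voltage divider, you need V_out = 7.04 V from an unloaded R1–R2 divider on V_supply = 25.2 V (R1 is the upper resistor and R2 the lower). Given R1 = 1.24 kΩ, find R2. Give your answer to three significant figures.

The divider ratio is R2/(R1+R2) = 7.04/25.2 = 0.2794.
So R2 = R1 · V_out/(V_supply − V_out) = 1.24 × 7.04/(25.2 − 7.04) = 1.24 × 0.3877 = 0.4807 kΩ.

R2 ≈ 0.481 kΩ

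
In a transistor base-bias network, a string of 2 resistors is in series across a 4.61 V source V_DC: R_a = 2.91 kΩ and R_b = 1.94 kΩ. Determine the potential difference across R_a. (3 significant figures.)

V ≈ 2.77 V

ΣR = 2.91 + 1.94 = 4.850 kΩ.
V = V_DC · R/ΣR = 4.61 × 0.6000 = 2.766 V.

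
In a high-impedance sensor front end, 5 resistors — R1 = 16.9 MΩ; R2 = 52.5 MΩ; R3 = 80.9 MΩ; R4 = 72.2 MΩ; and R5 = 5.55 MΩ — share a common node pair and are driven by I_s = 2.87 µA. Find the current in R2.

I ≈ 0.192 µA

Total conductance ΣG = 1/16.9 + 1/52.5 + 1/80.9 + 1/72.2 + 1/5.55 = 0.2846 (units of 1/MΩ).
Current divider: I(R2) = I_s · G_k/ΣG = 2.87 × (0.01905/0.2846) = 2.87 × 0.06693 = 0.1921 µA.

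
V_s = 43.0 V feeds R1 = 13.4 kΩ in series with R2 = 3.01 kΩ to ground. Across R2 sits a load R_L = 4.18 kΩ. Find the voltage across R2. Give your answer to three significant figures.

V_out ≈ 4.97 V

The load sits in parallel with R2, giving an effective lower resistance R2' = R2·R_L/(R2+R_L) = 1.750 kΩ.
Now apply the divider: V_out = 43.0 × 0.1155 = 4.967 V.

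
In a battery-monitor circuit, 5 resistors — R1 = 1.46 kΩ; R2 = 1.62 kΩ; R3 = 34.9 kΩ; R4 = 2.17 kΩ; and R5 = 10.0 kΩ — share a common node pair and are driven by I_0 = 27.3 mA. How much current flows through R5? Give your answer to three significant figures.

I ≈ 1.44 mA

ΣG = 1/1.46 + 1/1.62 + 1/34.9 + 1/2.17 + 1/10.0 = 1.892.
By the current-divider rule, I = I_0 · G_k/ΣG = 27.3 × 0.05286 = 1.443 mA.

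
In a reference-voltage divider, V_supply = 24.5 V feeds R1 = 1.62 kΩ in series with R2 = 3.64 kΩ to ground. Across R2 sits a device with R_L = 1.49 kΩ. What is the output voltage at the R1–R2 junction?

R2 ‖ R_L = (3.64 × 1.49)/(3.64 + 1.49) = 1.057 kΩ.
Then V_out = V_supply · R2'/(R1 + R2') = 24.5 × 1.057/2.677 = 9.675 V.

V_out ≈ 9.67 V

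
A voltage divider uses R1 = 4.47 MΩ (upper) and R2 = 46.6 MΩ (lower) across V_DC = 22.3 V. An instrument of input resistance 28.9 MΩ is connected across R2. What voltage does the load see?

V_out ≈ 17.8 V

R2 ‖ R_L = (46.6 × 28.9)/(46.6 + 28.9) = 17.84 MΩ.
Then V_out = V_DC · R2'/(R1 + R2') = 22.3 × 17.84/22.31 = 17.83 V.
(Unloaded it would be 20.3 V; the load pulls it down.)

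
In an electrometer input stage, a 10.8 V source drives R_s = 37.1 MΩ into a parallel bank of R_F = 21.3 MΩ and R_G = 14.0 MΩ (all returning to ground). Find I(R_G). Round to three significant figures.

I ≈ 0.143 µA

Parallel bank: R_p = 1/(1/21.3 + 1/14.0) = 8.448 MΩ.
V_A = 10.8 × 8.448/45.55 = 2.003 V.
Branch current I = V_A/R_G = 2.003/14.0 = 0.1431 µA.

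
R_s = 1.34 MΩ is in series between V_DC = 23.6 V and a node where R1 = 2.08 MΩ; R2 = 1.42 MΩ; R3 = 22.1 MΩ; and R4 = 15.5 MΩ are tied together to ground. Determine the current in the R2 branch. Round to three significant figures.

I ≈ 6.08 µA

Equivalent of the parallel group: R_p = 0.7723 MΩ.
V_A = 23.6 × 0.7723/2.112 = 8.629 V.
Branch current I = V_A/R2 = 8.629/1.42 = 6.077 µA.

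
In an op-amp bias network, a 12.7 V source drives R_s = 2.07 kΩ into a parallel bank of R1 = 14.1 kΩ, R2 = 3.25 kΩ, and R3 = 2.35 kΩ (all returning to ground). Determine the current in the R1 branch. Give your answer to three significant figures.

I ≈ 0.338 mA

Parallel bank: R_p = 1/(1/14.1 + 1/3.25 + 1/2.35) = 1.244 kΩ.
V_A by voltage divider: V_A = 12.7 × 1.244/(2.07 + 1.244) = 4.766 V.
I(R1) = V_A / R1 = 4.766/14.1 = 0.3380 mA.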